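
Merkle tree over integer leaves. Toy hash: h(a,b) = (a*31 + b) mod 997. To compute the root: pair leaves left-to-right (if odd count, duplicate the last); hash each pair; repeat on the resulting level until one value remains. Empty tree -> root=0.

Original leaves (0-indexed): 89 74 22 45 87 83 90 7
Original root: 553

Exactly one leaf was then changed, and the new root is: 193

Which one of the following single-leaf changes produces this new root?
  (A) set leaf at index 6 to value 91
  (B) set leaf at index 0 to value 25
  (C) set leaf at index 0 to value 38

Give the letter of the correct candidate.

Answer: B

Derivation:
Original leaves: [89, 74, 22, 45, 87, 83, 90, 7]
Target new root: 193
Try each candidate change and compute the resulting root:
Candidate A: set leaf[6] = 91 -> leaves = [89, 74, 22, 45, 87, 83, 91, 7]
  L0: [89, 74, 22, 45, 87, 83, 91, 7]
  L1: h(89,74)=(89*31+74)%997=839 h(22,45)=(22*31+45)%997=727 h(87,83)=(87*31+83)%997=786 h(91,7)=(91*31+7)%997=834 -> [839, 727, 786, 834]
  L2: h(839,727)=(839*31+727)%997=814 h(786,834)=(786*31+834)%997=275 -> [814, 275]
  L3: h(814,275)=(814*31+275)%997=584 -> [584]
  root = 584 != target 193
Candidate B: set leaf[0] = 25 -> leaves = [25, 74, 22, 45, 87, 83, 90, 7]
  L0: [25, 74, 22, 45, 87, 83, 90, 7]
  L1: h(25,74)=(25*31+74)%997=849 h(22,45)=(22*31+45)%997=727 h(87,83)=(87*31+83)%997=786 h(90,7)=(90*31+7)%997=803 -> [849, 727, 786, 803]
  L2: h(849,727)=(849*31+727)%997=127 h(786,803)=(786*31+803)%997=244 -> [127, 244]
  L3: h(127,244)=(127*31+244)%997=193 -> [193]
  root = 193 == target 193  ** MATCH **
Candidate C: set leaf[0] = 38 -> leaves = [38, 74, 22, 45, 87, 83, 90, 7]
  L0: [38, 74, 22, 45, 87, 83, 90, 7]
  L1: h(38,74)=(38*31+74)%997=255 h(22,45)=(22*31+45)%997=727 h(87,83)=(87*31+83)%997=786 h(90,7)=(90*31+7)%997=803 -> [255, 727, 786, 803]
  L2: h(255,727)=(255*31+727)%997=656 h(786,803)=(786*31+803)%997=244 -> [656, 244]
  L3: h(656,244)=(656*31+244)%997=640 -> [640]
  root = 640 != target 193
Candidate B produces the target root.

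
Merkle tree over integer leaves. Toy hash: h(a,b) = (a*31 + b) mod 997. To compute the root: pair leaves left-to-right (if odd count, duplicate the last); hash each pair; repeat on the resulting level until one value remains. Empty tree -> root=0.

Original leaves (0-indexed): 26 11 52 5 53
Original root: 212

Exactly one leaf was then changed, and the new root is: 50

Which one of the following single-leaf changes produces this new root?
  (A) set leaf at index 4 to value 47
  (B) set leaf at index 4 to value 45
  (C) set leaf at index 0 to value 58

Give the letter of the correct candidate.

Answer: A

Derivation:
Original leaves: [26, 11, 52, 5, 53]
Target new root: 50
Try each candidate change and compute the resulting root:
Candidate A: set leaf[4] = 47 -> leaves = [26, 11, 52, 5, 47]
  L0: [26, 11, 52, 5, 47]
  L1: h(26,11)=(26*31+11)%997=817 h(52,5)=(52*31+5)%997=620 h(47,47)=(47*31+47)%997=507 -> [817, 620, 507]
  L2: h(817,620)=(817*31+620)%997=25 h(507,507)=(507*31+507)%997=272 -> [25, 272]
  L3: h(25,272)=(25*31+272)%997=50 -> [50]
  root = 50 == target 50  ** MATCH **
Candidate B: set leaf[4] = 45 -> leaves = [26, 11, 52, 5, 45]
  L0: [26, 11, 52, 5, 45]
  L1: h(26,11)=(26*31+11)%997=817 h(52,5)=(52*31+5)%997=620 h(45,45)=(45*31+45)%997=443 -> [817, 620, 443]
  L2: h(817,620)=(817*31+620)%997=25 h(443,443)=(443*31+443)%997=218 -> [25, 218]
  L3: h(25,218)=(25*31+218)%997=993 -> [993]
  root = 993 != target 50
Candidate C: set leaf[0] = 58 -> leaves = [58, 11, 52, 5, 53]
  L0: [58, 11, 52, 5, 53]
  L1: h(58,11)=(58*31+11)%997=812 h(52,5)=(52*31+5)%997=620 h(53,53)=(53*31+53)%997=699 -> [812, 620, 699]
  L2: h(812,620)=(812*31+620)%997=867 h(699,699)=(699*31+699)%997=434 -> [867, 434]
  L3: h(867,434)=(867*31+434)%997=392 -> [392]
  root = 392 != target 50
Candidate A produces the target root.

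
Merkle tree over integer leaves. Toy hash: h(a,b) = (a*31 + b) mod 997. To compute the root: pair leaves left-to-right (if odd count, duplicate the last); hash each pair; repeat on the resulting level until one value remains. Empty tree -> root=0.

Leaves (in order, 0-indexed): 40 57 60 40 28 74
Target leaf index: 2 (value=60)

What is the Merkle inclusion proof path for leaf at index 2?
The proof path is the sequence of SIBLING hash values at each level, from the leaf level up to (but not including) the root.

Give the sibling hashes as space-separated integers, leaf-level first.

L0 (leaves): [40, 57, 60, 40, 28, 74], target index=2
L1: h(40,57)=(40*31+57)%997=300 [pair 0] h(60,40)=(60*31+40)%997=903 [pair 1] h(28,74)=(28*31+74)%997=942 [pair 2] -> [300, 903, 942]
  Sibling for proof at L0: 40
L2: h(300,903)=(300*31+903)%997=233 [pair 0] h(942,942)=(942*31+942)%997=234 [pair 1] -> [233, 234]
  Sibling for proof at L1: 300
L3: h(233,234)=(233*31+234)%997=478 [pair 0] -> [478]
  Sibling for proof at L2: 234
Root: 478
Proof path (sibling hashes from leaf to root): [40, 300, 234]

Answer: 40 300 234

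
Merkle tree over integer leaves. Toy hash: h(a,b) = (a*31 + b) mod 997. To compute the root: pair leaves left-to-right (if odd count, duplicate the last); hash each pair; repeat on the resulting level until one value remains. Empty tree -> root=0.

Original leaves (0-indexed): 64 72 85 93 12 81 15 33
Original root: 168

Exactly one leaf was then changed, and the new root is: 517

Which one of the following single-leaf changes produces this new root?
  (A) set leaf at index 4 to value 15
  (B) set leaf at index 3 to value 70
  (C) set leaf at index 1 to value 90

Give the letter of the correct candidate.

Answer: C

Derivation:
Original leaves: [64, 72, 85, 93, 12, 81, 15, 33]
Target new root: 517
Try each candidate change and compute the resulting root:
Candidate A: set leaf[4] = 15 -> leaves = [64, 72, 85, 93, 15, 81, 15, 33]
  L0: [64, 72, 85, 93, 15, 81, 15, 33]
  L1: h(64,72)=(64*31+72)%997=62 h(85,93)=(85*31+93)%997=734 h(15,81)=(15*31+81)%997=546 h(15,33)=(15*31+33)%997=498 -> [62, 734, 546, 498]
  L2: h(62,734)=(62*31+734)%997=662 h(546,498)=(546*31+498)%997=475 -> [662, 475]
  L3: h(662,475)=(662*31+475)%997=60 -> [60]
  root = 60 != target 517
Candidate B: set leaf[3] = 70 -> leaves = [64, 72, 85, 70, 12, 81, 15, 33]
  L0: [64, 72, 85, 70, 12, 81, 15, 33]
  L1: h(64,72)=(64*31+72)%997=62 h(85,70)=(85*31+70)%997=711 h(12,81)=(12*31+81)%997=453 h(15,33)=(15*31+33)%997=498 -> [62, 711, 453, 498]
  L2: h(62,711)=(62*31+711)%997=639 h(453,498)=(453*31+498)%997=583 -> [639, 583]
  L3: h(639,583)=(639*31+583)%997=452 -> [452]
  root = 452 != target 517
Candidate C: set leaf[1] = 90 -> leaves = [64, 90, 85, 93, 12, 81, 15, 33]
  L0: [64, 90, 85, 93, 12, 81, 15, 33]
  L1: h(64,90)=(64*31+90)%997=80 h(85,93)=(85*31+93)%997=734 h(12,81)=(12*31+81)%997=453 h(15,33)=(15*31+33)%997=498 -> [80, 734, 453, 498]
  L2: h(80,734)=(80*31+734)%997=223 h(453,498)=(453*31+498)%997=583 -> [223, 583]
  L3: h(223,583)=(223*31+583)%997=517 -> [517]
  root = 517 == target 517  ** MATCH **
Candidate C produces the target root.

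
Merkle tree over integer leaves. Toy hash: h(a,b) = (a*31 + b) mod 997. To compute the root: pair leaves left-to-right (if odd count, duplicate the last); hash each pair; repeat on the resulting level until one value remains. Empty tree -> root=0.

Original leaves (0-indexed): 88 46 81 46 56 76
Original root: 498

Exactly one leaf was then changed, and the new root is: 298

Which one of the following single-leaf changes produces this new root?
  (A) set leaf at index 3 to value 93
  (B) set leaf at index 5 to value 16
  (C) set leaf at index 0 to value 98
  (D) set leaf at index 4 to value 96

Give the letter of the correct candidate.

Original leaves: [88, 46, 81, 46, 56, 76]
Target new root: 298
Try each candidate change and compute the resulting root:
Candidate A: set leaf[3] = 93 -> leaves = [88, 46, 81, 93, 56, 76]
  L0: [88, 46, 81, 93, 56, 76]
  L1: h(88,46)=(88*31+46)%997=780 h(81,93)=(81*31+93)%997=610 h(56,76)=(56*31+76)%997=815 -> [780, 610, 815]
  L2: h(780,610)=(780*31+610)%997=862 h(815,815)=(815*31+815)%997=158 -> [862, 158]
  L3: h(862,158)=(862*31+158)%997=958 -> [958]
  root = 958 != target 298
Candidate B: set leaf[5] = 16 -> leaves = [88, 46, 81, 46, 56, 16]
  L0: [88, 46, 81, 46, 56, 16]
  L1: h(88,46)=(88*31+46)%997=780 h(81,46)=(81*31+46)%997=563 h(56,16)=(56*31+16)%997=755 -> [780, 563, 755]
  L2: h(780,563)=(780*31+563)%997=815 h(755,755)=(755*31+755)%997=232 -> [815, 232]
  L3: h(815,232)=(815*31+232)%997=572 -> [572]
  root = 572 != target 298
Candidate C: set leaf[0] = 98 -> leaves = [98, 46, 81, 46, 56, 76]
  L0: [98, 46, 81, 46, 56, 76]
  L1: h(98,46)=(98*31+46)%997=93 h(81,46)=(81*31+46)%997=563 h(56,76)=(56*31+76)%997=815 -> [93, 563, 815]
  L2: h(93,563)=(93*31+563)%997=455 h(815,815)=(815*31+815)%997=158 -> [455, 158]
  L3: h(455,158)=(455*31+158)%997=305 -> [305]
  root = 305 != target 298
Candidate D: set leaf[4] = 96 -> leaves = [88, 46, 81, 46, 96, 76]
  L0: [88, 46, 81, 46, 96, 76]
  L1: h(88,46)=(88*31+46)%997=780 h(81,46)=(81*31+46)%997=563 h(96,76)=(96*31+76)%997=61 -> [780, 563, 61]
  L2: h(780,563)=(780*31+563)%997=815 h(61,61)=(61*31+61)%997=955 -> [815, 955]
  L3: h(815,955)=(815*31+955)%997=298 -> [298]
  root = 298 == target 298  ** MATCH **
Candidate D produces the target root.

Answer: D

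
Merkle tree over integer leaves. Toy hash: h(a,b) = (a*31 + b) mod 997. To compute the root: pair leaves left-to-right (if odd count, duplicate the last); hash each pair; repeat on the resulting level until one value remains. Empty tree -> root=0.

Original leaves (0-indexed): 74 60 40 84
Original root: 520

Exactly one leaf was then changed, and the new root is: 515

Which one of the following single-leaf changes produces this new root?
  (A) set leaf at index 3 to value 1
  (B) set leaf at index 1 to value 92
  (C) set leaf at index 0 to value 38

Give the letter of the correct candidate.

Original leaves: [74, 60, 40, 84]
Target new root: 515
Try each candidate change and compute the resulting root:
Candidate A: set leaf[3] = 1 -> leaves = [74, 60, 40, 1]
  L0: [74, 60, 40, 1]
  L1: h(74,60)=(74*31+60)%997=360 h(40,1)=(40*31+1)%997=244 -> [360, 244]
  L2: h(360,244)=(360*31+244)%997=437 -> [437]
  root = 437 != target 515
Candidate B: set leaf[1] = 92 -> leaves = [74, 92, 40, 84]
  L0: [74, 92, 40, 84]
  L1: h(74,92)=(74*31+92)%997=392 h(40,84)=(40*31+84)%997=327 -> [392, 327]
  L2: h(392,327)=(392*31+327)%997=515 -> [515]
  root = 515 == target 515  ** MATCH **
Candidate C: set leaf[0] = 38 -> leaves = [38, 60, 40, 84]
  L0: [38, 60, 40, 84]
  L1: h(38,60)=(38*31+60)%997=241 h(40,84)=(40*31+84)%997=327 -> [241, 327]
  L2: h(241,327)=(241*31+327)%997=819 -> [819]
  root = 819 != target 515
Candidate B produces the target root.

Answer: B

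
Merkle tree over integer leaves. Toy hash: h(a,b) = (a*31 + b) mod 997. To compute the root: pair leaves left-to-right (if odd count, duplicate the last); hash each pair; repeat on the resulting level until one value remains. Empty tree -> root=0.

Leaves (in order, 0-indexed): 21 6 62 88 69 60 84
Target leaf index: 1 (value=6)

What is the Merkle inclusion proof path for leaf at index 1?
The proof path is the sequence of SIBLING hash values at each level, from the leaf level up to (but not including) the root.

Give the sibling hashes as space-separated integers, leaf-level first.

Answer: 21 16 70

Derivation:
L0 (leaves): [21, 6, 62, 88, 69, 60, 84], target index=1
L1: h(21,6)=(21*31+6)%997=657 [pair 0] h(62,88)=(62*31+88)%997=16 [pair 1] h(69,60)=(69*31+60)%997=205 [pair 2] h(84,84)=(84*31+84)%997=694 [pair 3] -> [657, 16, 205, 694]
  Sibling for proof at L0: 21
L2: h(657,16)=(657*31+16)%997=443 [pair 0] h(205,694)=(205*31+694)%997=70 [pair 1] -> [443, 70]
  Sibling for proof at L1: 16
L3: h(443,70)=(443*31+70)%997=842 [pair 0] -> [842]
  Sibling for proof at L2: 70
Root: 842
Proof path (sibling hashes from leaf to root): [21, 16, 70]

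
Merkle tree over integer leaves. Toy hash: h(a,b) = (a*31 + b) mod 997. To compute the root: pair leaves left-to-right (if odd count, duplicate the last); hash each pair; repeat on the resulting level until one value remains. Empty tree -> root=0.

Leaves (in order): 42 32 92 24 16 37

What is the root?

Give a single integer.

L0: [42, 32, 92, 24, 16, 37]
L1: h(42,32)=(42*31+32)%997=337 h(92,24)=(92*31+24)%997=882 h(16,37)=(16*31+37)%997=533 -> [337, 882, 533]
L2: h(337,882)=(337*31+882)%997=362 h(533,533)=(533*31+533)%997=107 -> [362, 107]
L3: h(362,107)=(362*31+107)%997=362 -> [362]

Answer: 362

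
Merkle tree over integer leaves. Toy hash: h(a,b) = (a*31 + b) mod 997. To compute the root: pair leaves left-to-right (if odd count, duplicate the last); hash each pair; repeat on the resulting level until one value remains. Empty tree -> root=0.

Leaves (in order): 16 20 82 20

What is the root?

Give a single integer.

L0: [16, 20, 82, 20]
L1: h(16,20)=(16*31+20)%997=516 h(82,20)=(82*31+20)%997=568 -> [516, 568]
L2: h(516,568)=(516*31+568)%997=612 -> [612]

Answer: 612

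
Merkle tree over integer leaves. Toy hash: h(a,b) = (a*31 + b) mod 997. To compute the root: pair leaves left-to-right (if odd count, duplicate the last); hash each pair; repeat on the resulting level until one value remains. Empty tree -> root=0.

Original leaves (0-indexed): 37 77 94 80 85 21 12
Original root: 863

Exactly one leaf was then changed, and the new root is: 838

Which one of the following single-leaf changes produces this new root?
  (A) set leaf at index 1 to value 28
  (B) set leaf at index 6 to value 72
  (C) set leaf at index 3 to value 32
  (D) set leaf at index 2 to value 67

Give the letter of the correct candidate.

Answer: D

Derivation:
Original leaves: [37, 77, 94, 80, 85, 21, 12]
Target new root: 838
Try each candidate change and compute the resulting root:
Candidate A: set leaf[1] = 28 -> leaves = [37, 28, 94, 80, 85, 21, 12]
  L0: [37, 28, 94, 80, 85, 21, 12]
  L1: h(37,28)=(37*31+28)%997=178 h(94,80)=(94*31+80)%997=3 h(85,21)=(85*31+21)%997=662 h(12,12)=(12*31+12)%997=384 -> [178, 3, 662, 384]
  L2: h(178,3)=(178*31+3)%997=536 h(662,384)=(662*31+384)%997=966 -> [536, 966]
  L3: h(536,966)=(536*31+966)%997=633 -> [633]
  root = 633 != target 838
Candidate B: set leaf[6] = 72 -> leaves = [37, 77, 94, 80, 85, 21, 72]
  L0: [37, 77, 94, 80, 85, 21, 72]
  L1: h(37,77)=(37*31+77)%997=227 h(94,80)=(94*31+80)%997=3 h(85,21)=(85*31+21)%997=662 h(72,72)=(72*31+72)%997=310 -> [227, 3, 662, 310]
  L2: h(227,3)=(227*31+3)%997=61 h(662,310)=(662*31+310)%997=892 -> [61, 892]
  L3: h(61,892)=(61*31+892)%997=789 -> [789]
  root = 789 != target 838
Candidate C: set leaf[3] = 32 -> leaves = [37, 77, 94, 32, 85, 21, 12]
  L0: [37, 77, 94, 32, 85, 21, 12]
  L1: h(37,77)=(37*31+77)%997=227 h(94,32)=(94*31+32)%997=952 h(85,21)=(85*31+21)%997=662 h(12,12)=(12*31+12)%997=384 -> [227, 952, 662, 384]
  L2: h(227,952)=(227*31+952)%997=13 h(662,384)=(662*31+384)%997=966 -> [13, 966]
  L3: h(13,966)=(13*31+966)%997=372 -> [372]
  root = 372 != target 838
Candidate D: set leaf[2] = 67 -> leaves = [37, 77, 67, 80, 85, 21, 12]
  L0: [37, 77, 67, 80, 85, 21, 12]
  L1: h(37,77)=(37*31+77)%997=227 h(67,80)=(67*31+80)%997=163 h(85,21)=(85*31+21)%997=662 h(12,12)=(12*31+12)%997=384 -> [227, 163, 662, 384]
  L2: h(227,163)=(227*31+163)%997=221 h(662,384)=(662*31+384)%997=966 -> [221, 966]
  L3: h(221,966)=(221*31+966)%997=838 -> [838]
  root = 838 == target 838  ** MATCH **
Candidate D produces the target root.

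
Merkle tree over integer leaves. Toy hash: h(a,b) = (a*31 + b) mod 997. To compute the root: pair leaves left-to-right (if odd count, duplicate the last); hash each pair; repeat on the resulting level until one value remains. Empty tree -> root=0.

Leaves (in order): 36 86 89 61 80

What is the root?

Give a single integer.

Answer: 446

Derivation:
L0: [36, 86, 89, 61, 80]
L1: h(36,86)=(36*31+86)%997=205 h(89,61)=(89*31+61)%997=826 h(80,80)=(80*31+80)%997=566 -> [205, 826, 566]
L2: h(205,826)=(205*31+826)%997=202 h(566,566)=(566*31+566)%997=166 -> [202, 166]
L3: h(202,166)=(202*31+166)%997=446 -> [446]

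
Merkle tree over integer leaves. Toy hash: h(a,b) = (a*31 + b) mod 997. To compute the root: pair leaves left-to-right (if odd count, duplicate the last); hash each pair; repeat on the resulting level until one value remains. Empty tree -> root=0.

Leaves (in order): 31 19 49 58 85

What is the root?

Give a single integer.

Answer: 947

Derivation:
L0: [31, 19, 49, 58, 85]
L1: h(31,19)=(31*31+19)%997=980 h(49,58)=(49*31+58)%997=580 h(85,85)=(85*31+85)%997=726 -> [980, 580, 726]
L2: h(980,580)=(980*31+580)%997=53 h(726,726)=(726*31+726)%997=301 -> [53, 301]
L3: h(53,301)=(53*31+301)%997=947 -> [947]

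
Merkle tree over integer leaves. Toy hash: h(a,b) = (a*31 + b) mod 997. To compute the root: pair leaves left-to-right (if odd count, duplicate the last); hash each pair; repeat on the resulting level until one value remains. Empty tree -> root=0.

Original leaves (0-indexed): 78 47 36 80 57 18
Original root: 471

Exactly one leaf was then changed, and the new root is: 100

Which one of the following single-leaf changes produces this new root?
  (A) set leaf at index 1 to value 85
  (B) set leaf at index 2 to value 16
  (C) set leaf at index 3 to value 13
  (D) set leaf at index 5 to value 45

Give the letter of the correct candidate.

Answer: A

Derivation:
Original leaves: [78, 47, 36, 80, 57, 18]
Target new root: 100
Try each candidate change and compute the resulting root:
Candidate A: set leaf[1] = 85 -> leaves = [78, 85, 36, 80, 57, 18]
  L0: [78, 85, 36, 80, 57, 18]
  L1: h(78,85)=(78*31+85)%997=509 h(36,80)=(36*31+80)%997=199 h(57,18)=(57*31+18)%997=788 -> [509, 199, 788]
  L2: h(509,199)=(509*31+199)%997=26 h(788,788)=(788*31+788)%997=291 -> [26, 291]
  L3: h(26,291)=(26*31+291)%997=100 -> [100]
  root = 100 == target 100  ** MATCH **
Candidate B: set leaf[2] = 16 -> leaves = [78, 47, 16, 80, 57, 18]
  L0: [78, 47, 16, 80, 57, 18]
  L1: h(78,47)=(78*31+47)%997=471 h(16,80)=(16*31+80)%997=576 h(57,18)=(57*31+18)%997=788 -> [471, 576, 788]
  L2: h(471,576)=(471*31+576)%997=222 h(788,788)=(788*31+788)%997=291 -> [222, 291]
  L3: h(222,291)=(222*31+291)%997=194 -> [194]
  root = 194 != target 100
Candidate C: set leaf[3] = 13 -> leaves = [78, 47, 36, 13, 57, 18]
  L0: [78, 47, 36, 13, 57, 18]
  L1: h(78,47)=(78*31+47)%997=471 h(36,13)=(36*31+13)%997=132 h(57,18)=(57*31+18)%997=788 -> [471, 132, 788]
  L2: h(471,132)=(471*31+132)%997=775 h(788,788)=(788*31+788)%997=291 -> [775, 291]
  L3: h(775,291)=(775*31+291)%997=388 -> [388]
  root = 388 != target 100
Candidate D: set leaf[5] = 45 -> leaves = [78, 47, 36, 80, 57, 45]
  L0: [78, 47, 36, 80, 57, 45]
  L1: h(78,47)=(78*31+47)%997=471 h(36,80)=(36*31+80)%997=199 h(57,45)=(57*31+45)%997=815 -> [471, 199, 815]
  L2: h(471,199)=(471*31+199)%997=842 h(815,815)=(815*31+815)%997=158 -> [842, 158]
  L3: h(842,158)=(842*31+158)%997=338 -> [338]
  root = 338 != target 100
Candidate A produces the target root.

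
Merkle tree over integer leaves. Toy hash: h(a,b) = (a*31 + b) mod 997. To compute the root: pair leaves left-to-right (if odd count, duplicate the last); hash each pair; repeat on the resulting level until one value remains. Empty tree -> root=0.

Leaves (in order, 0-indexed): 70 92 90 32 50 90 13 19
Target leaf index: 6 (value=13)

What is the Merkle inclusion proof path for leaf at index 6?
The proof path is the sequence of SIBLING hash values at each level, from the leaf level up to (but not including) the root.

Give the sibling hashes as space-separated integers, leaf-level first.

Answer: 19 643 163

Derivation:
L0 (leaves): [70, 92, 90, 32, 50, 90, 13, 19], target index=6
L1: h(70,92)=(70*31+92)%997=268 [pair 0] h(90,32)=(90*31+32)%997=828 [pair 1] h(50,90)=(50*31+90)%997=643 [pair 2] h(13,19)=(13*31+19)%997=422 [pair 3] -> [268, 828, 643, 422]
  Sibling for proof at L0: 19
L2: h(268,828)=(268*31+828)%997=163 [pair 0] h(643,422)=(643*31+422)%997=415 [pair 1] -> [163, 415]
  Sibling for proof at L1: 643
L3: h(163,415)=(163*31+415)%997=483 [pair 0] -> [483]
  Sibling for proof at L2: 163
Root: 483
Proof path (sibling hashes from leaf to root): [19, 643, 163]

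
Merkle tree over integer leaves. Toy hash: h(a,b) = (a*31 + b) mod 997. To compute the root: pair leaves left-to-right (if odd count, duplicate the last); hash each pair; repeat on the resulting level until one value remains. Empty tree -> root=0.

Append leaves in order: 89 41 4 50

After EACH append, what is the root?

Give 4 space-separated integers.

Answer: 89 806 189 235

Derivation:
After append 89 (leaves=[89]):
  L0: [89]
  root=89
After append 41 (leaves=[89, 41]):
  L0: [89, 41]
  L1: h(89,41)=(89*31+41)%997=806 -> [806]
  root=806
After append 4 (leaves=[89, 41, 4]):
  L0: [89, 41, 4]
  L1: h(89,41)=(89*31+41)%997=806 h(4,4)=(4*31+4)%997=128 -> [806, 128]
  L2: h(806,128)=(806*31+128)%997=189 -> [189]
  root=189
After append 50 (leaves=[89, 41, 4, 50]):
  L0: [89, 41, 4, 50]
  L1: h(89,41)=(89*31+41)%997=806 h(4,50)=(4*31+50)%997=174 -> [806, 174]
  L2: h(806,174)=(806*31+174)%997=235 -> [235]
  root=235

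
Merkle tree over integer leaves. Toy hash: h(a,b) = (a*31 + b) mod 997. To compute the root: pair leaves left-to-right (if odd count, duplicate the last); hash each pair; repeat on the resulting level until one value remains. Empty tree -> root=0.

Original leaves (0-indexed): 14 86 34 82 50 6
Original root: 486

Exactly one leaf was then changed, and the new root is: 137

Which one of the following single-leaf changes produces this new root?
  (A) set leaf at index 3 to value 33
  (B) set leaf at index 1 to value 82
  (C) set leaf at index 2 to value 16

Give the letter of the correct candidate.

Answer: C

Derivation:
Original leaves: [14, 86, 34, 82, 50, 6]
Target new root: 137
Try each candidate change and compute the resulting root:
Candidate A: set leaf[3] = 33 -> leaves = [14, 86, 34, 33, 50, 6]
  L0: [14, 86, 34, 33, 50, 6]
  L1: h(14,86)=(14*31+86)%997=520 h(34,33)=(34*31+33)%997=90 h(50,6)=(50*31+6)%997=559 -> [520, 90, 559]
  L2: h(520,90)=(520*31+90)%997=258 h(559,559)=(559*31+559)%997=939 -> [258, 939]
  L3: h(258,939)=(258*31+939)%997=961 -> [961]
  root = 961 != target 137
Candidate B: set leaf[1] = 82 -> leaves = [14, 82, 34, 82, 50, 6]
  L0: [14, 82, 34, 82, 50, 6]
  L1: h(14,82)=(14*31+82)%997=516 h(34,82)=(34*31+82)%997=139 h(50,6)=(50*31+6)%997=559 -> [516, 139, 559]
  L2: h(516,139)=(516*31+139)%997=183 h(559,559)=(559*31+559)%997=939 -> [183, 939]
  L3: h(183,939)=(183*31+939)%997=630 -> [630]
  root = 630 != target 137
Candidate C: set leaf[2] = 16 -> leaves = [14, 86, 16, 82, 50, 6]
  L0: [14, 86, 16, 82, 50, 6]
  L1: h(14,86)=(14*31+86)%997=520 h(16,82)=(16*31+82)%997=578 h(50,6)=(50*31+6)%997=559 -> [520, 578, 559]
  L2: h(520,578)=(520*31+578)%997=746 h(559,559)=(559*31+559)%997=939 -> [746, 939]
  L3: h(746,939)=(746*31+939)%997=137 -> [137]
  root = 137 == target 137  ** MATCH **
Candidate C produces the target root.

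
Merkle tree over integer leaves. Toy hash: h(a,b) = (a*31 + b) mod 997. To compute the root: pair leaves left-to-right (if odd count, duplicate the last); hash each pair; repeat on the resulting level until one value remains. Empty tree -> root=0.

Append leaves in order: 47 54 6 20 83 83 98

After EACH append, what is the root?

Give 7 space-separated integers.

After append 47 (leaves=[47]):
  L0: [47]
  root=47
After append 54 (leaves=[47, 54]):
  L0: [47, 54]
  L1: h(47,54)=(47*31+54)%997=514 -> [514]
  root=514
After append 6 (leaves=[47, 54, 6]):
  L0: [47, 54, 6]
  L1: h(47,54)=(47*31+54)%997=514 h(6,6)=(6*31+6)%997=192 -> [514, 192]
  L2: h(514,192)=(514*31+192)%997=174 -> [174]
  root=174
After append 20 (leaves=[47, 54, 6, 20]):
  L0: [47, 54, 6, 20]
  L1: h(47,54)=(47*31+54)%997=514 h(6,20)=(6*31+20)%997=206 -> [514, 206]
  L2: h(514,206)=(514*31+206)%997=188 -> [188]
  root=188
After append 83 (leaves=[47, 54, 6, 20, 83]):
  L0: [47, 54, 6, 20, 83]
  L1: h(47,54)=(47*31+54)%997=514 h(6,20)=(6*31+20)%997=206 h(83,83)=(83*31+83)%997=662 -> [514, 206, 662]
  L2: h(514,206)=(514*31+206)%997=188 h(662,662)=(662*31+662)%997=247 -> [188, 247]
  L3: h(188,247)=(188*31+247)%997=93 -> [93]
  root=93
After append 83 (leaves=[47, 54, 6, 20, 83, 83]):
  L0: [47, 54, 6, 20, 83, 83]
  L1: h(47,54)=(47*31+54)%997=514 h(6,20)=(6*31+20)%997=206 h(83,83)=(83*31+83)%997=662 -> [514, 206, 662]
  L2: h(514,206)=(514*31+206)%997=188 h(662,662)=(662*31+662)%997=247 -> [188, 247]
  L3: h(188,247)=(188*31+247)%997=93 -> [93]
  root=93
After append 98 (leaves=[47, 54, 6, 20, 83, 83, 98]):
  L0: [47, 54, 6, 20, 83, 83, 98]
  L1: h(47,54)=(47*31+54)%997=514 h(6,20)=(6*31+20)%997=206 h(83,83)=(83*31+83)%997=662 h(98,98)=(98*31+98)%997=145 -> [514, 206, 662, 145]
  L2: h(514,206)=(514*31+206)%997=188 h(662,145)=(662*31+145)%997=727 -> [188, 727]
  L3: h(188,727)=(188*31+727)%997=573 -> [573]
  root=573

Answer: 47 514 174 188 93 93 573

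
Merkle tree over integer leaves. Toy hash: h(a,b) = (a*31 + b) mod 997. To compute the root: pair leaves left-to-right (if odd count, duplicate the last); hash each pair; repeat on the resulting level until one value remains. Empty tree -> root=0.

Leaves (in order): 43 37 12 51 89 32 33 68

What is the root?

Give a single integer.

Answer: 558

Derivation:
L0: [43, 37, 12, 51, 89, 32, 33, 68]
L1: h(43,37)=(43*31+37)%997=373 h(12,51)=(12*31+51)%997=423 h(89,32)=(89*31+32)%997=797 h(33,68)=(33*31+68)%997=94 -> [373, 423, 797, 94]
L2: h(373,423)=(373*31+423)%997=22 h(797,94)=(797*31+94)%997=873 -> [22, 873]
L3: h(22,873)=(22*31+873)%997=558 -> [558]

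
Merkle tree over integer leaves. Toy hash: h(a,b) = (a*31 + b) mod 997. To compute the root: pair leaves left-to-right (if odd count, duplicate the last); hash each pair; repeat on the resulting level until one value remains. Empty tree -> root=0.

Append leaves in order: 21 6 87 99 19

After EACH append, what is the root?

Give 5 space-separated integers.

Answer: 21 657 220 232 726

Derivation:
After append 21 (leaves=[21]):
  L0: [21]
  root=21
After append 6 (leaves=[21, 6]):
  L0: [21, 6]
  L1: h(21,6)=(21*31+6)%997=657 -> [657]
  root=657
After append 87 (leaves=[21, 6, 87]):
  L0: [21, 6, 87]
  L1: h(21,6)=(21*31+6)%997=657 h(87,87)=(87*31+87)%997=790 -> [657, 790]
  L2: h(657,790)=(657*31+790)%997=220 -> [220]
  root=220
After append 99 (leaves=[21, 6, 87, 99]):
  L0: [21, 6, 87, 99]
  L1: h(21,6)=(21*31+6)%997=657 h(87,99)=(87*31+99)%997=802 -> [657, 802]
  L2: h(657,802)=(657*31+802)%997=232 -> [232]
  root=232
After append 19 (leaves=[21, 6, 87, 99, 19]):
  L0: [21, 6, 87, 99, 19]
  L1: h(21,6)=(21*31+6)%997=657 h(87,99)=(87*31+99)%997=802 h(19,19)=(19*31+19)%997=608 -> [657, 802, 608]
  L2: h(657,802)=(657*31+802)%997=232 h(608,608)=(608*31+608)%997=513 -> [232, 513]
  L3: h(232,513)=(232*31+513)%997=726 -> [726]
  root=726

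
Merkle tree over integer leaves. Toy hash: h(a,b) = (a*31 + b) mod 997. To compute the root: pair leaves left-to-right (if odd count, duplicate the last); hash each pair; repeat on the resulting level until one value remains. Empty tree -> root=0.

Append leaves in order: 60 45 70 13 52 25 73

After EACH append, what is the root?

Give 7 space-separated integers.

Answer: 60 908 478 421 497 630 332

Derivation:
After append 60 (leaves=[60]):
  L0: [60]
  root=60
After append 45 (leaves=[60, 45]):
  L0: [60, 45]
  L1: h(60,45)=(60*31+45)%997=908 -> [908]
  root=908
After append 70 (leaves=[60, 45, 70]):
  L0: [60, 45, 70]
  L1: h(60,45)=(60*31+45)%997=908 h(70,70)=(70*31+70)%997=246 -> [908, 246]
  L2: h(908,246)=(908*31+246)%997=478 -> [478]
  root=478
After append 13 (leaves=[60, 45, 70, 13]):
  L0: [60, 45, 70, 13]
  L1: h(60,45)=(60*31+45)%997=908 h(70,13)=(70*31+13)%997=189 -> [908, 189]
  L2: h(908,189)=(908*31+189)%997=421 -> [421]
  root=421
After append 52 (leaves=[60, 45, 70, 13, 52]):
  L0: [60, 45, 70, 13, 52]
  L1: h(60,45)=(60*31+45)%997=908 h(70,13)=(70*31+13)%997=189 h(52,52)=(52*31+52)%997=667 -> [908, 189, 667]
  L2: h(908,189)=(908*31+189)%997=421 h(667,667)=(667*31+667)%997=407 -> [421, 407]
  L3: h(421,407)=(421*31+407)%997=497 -> [497]
  root=497
After append 25 (leaves=[60, 45, 70, 13, 52, 25]):
  L0: [60, 45, 70, 13, 52, 25]
  L1: h(60,45)=(60*31+45)%997=908 h(70,13)=(70*31+13)%997=189 h(52,25)=(52*31+25)%997=640 -> [908, 189, 640]
  L2: h(908,189)=(908*31+189)%997=421 h(640,640)=(640*31+640)%997=540 -> [421, 540]
  L3: h(421,540)=(421*31+540)%997=630 -> [630]
  root=630
After append 73 (leaves=[60, 45, 70, 13, 52, 25, 73]):
  L0: [60, 45, 70, 13, 52, 25, 73]
  L1: h(60,45)=(60*31+45)%997=908 h(70,13)=(70*31+13)%997=189 h(52,25)=(52*31+25)%997=640 h(73,73)=(73*31+73)%997=342 -> [908, 189, 640, 342]
  L2: h(908,189)=(908*31+189)%997=421 h(640,342)=(640*31+342)%997=242 -> [421, 242]
  L3: h(421,242)=(421*31+242)%997=332 -> [332]
  root=332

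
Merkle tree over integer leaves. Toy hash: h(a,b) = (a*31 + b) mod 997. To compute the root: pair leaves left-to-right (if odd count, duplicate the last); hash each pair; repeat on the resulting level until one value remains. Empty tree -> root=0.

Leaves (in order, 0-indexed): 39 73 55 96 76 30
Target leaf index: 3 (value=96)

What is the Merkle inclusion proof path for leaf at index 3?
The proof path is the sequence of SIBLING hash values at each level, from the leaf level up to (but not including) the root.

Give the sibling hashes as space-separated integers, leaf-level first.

L0 (leaves): [39, 73, 55, 96, 76, 30], target index=3
L1: h(39,73)=(39*31+73)%997=285 [pair 0] h(55,96)=(55*31+96)%997=804 [pair 1] h(76,30)=(76*31+30)%997=392 [pair 2] -> [285, 804, 392]
  Sibling for proof at L0: 55
L2: h(285,804)=(285*31+804)%997=666 [pair 0] h(392,392)=(392*31+392)%997=580 [pair 1] -> [666, 580]
  Sibling for proof at L1: 285
L3: h(666,580)=(666*31+580)%997=289 [pair 0] -> [289]
  Sibling for proof at L2: 580
Root: 289
Proof path (sibling hashes from leaf to root): [55, 285, 580]

Answer: 55 285 580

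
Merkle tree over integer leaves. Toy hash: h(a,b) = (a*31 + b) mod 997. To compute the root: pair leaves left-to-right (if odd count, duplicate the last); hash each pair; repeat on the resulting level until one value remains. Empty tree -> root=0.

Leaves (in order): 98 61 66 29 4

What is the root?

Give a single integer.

Answer: 725

Derivation:
L0: [98, 61, 66, 29, 4]
L1: h(98,61)=(98*31+61)%997=108 h(66,29)=(66*31+29)%997=81 h(4,4)=(4*31+4)%997=128 -> [108, 81, 128]
L2: h(108,81)=(108*31+81)%997=438 h(128,128)=(128*31+128)%997=108 -> [438, 108]
L3: h(438,108)=(438*31+108)%997=725 -> [725]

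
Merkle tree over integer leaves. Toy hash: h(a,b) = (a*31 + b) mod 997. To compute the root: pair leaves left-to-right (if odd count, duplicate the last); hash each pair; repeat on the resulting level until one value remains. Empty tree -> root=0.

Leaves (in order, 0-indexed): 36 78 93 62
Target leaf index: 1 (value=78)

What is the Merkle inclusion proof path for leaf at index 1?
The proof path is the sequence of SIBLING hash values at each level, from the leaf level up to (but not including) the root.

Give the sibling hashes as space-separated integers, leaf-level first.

Answer: 36 951

Derivation:
L0 (leaves): [36, 78, 93, 62], target index=1
L1: h(36,78)=(36*31+78)%997=197 [pair 0] h(93,62)=(93*31+62)%997=951 [pair 1] -> [197, 951]
  Sibling for proof at L0: 36
L2: h(197,951)=(197*31+951)%997=79 [pair 0] -> [79]
  Sibling for proof at L1: 951
Root: 79
Proof path (sibling hashes from leaf to root): [36, 951]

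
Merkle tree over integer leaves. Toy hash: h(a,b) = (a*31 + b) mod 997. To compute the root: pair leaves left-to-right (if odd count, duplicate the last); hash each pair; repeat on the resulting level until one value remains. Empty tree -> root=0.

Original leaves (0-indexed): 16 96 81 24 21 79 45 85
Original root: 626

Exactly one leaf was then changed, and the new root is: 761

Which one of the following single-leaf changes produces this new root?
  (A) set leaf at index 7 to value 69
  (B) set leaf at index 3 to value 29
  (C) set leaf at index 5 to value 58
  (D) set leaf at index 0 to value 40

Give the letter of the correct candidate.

Original leaves: [16, 96, 81, 24, 21, 79, 45, 85]
Target new root: 761
Try each candidate change and compute the resulting root:
Candidate A: set leaf[7] = 69 -> leaves = [16, 96, 81, 24, 21, 79, 45, 69]
  L0: [16, 96, 81, 24, 21, 79, 45, 69]
  L1: h(16,96)=(16*31+96)%997=592 h(81,24)=(81*31+24)%997=541 h(21,79)=(21*31+79)%997=730 h(45,69)=(45*31+69)%997=467 -> [592, 541, 730, 467]
  L2: h(592,541)=(592*31+541)%997=947 h(730,467)=(730*31+467)%997=166 -> [947, 166]
  L3: h(947,166)=(947*31+166)%997=610 -> [610]
  root = 610 != target 761
Candidate B: set leaf[3] = 29 -> leaves = [16, 96, 81, 29, 21, 79, 45, 85]
  L0: [16, 96, 81, 29, 21, 79, 45, 85]
  L1: h(16,96)=(16*31+96)%997=592 h(81,29)=(81*31+29)%997=546 h(21,79)=(21*31+79)%997=730 h(45,85)=(45*31+85)%997=483 -> [592, 546, 730, 483]
  L2: h(592,546)=(592*31+546)%997=952 h(730,483)=(730*31+483)%997=182 -> [952, 182]
  L3: h(952,182)=(952*31+182)%997=781 -> [781]
  root = 781 != target 761
Candidate C: set leaf[5] = 58 -> leaves = [16, 96, 81, 24, 21, 58, 45, 85]
  L0: [16, 96, 81, 24, 21, 58, 45, 85]
  L1: h(16,96)=(16*31+96)%997=592 h(81,24)=(81*31+24)%997=541 h(21,58)=(21*31+58)%997=709 h(45,85)=(45*31+85)%997=483 -> [592, 541, 709, 483]
  L2: h(592,541)=(592*31+541)%997=947 h(709,483)=(709*31+483)%997=528 -> [947, 528]
  L3: h(947,528)=(947*31+528)%997=972 -> [972]
  root = 972 != target 761
Candidate D: set leaf[0] = 40 -> leaves = [40, 96, 81, 24, 21, 79, 45, 85]
  L0: [40, 96, 81, 24, 21, 79, 45, 85]
  L1: h(40,96)=(40*31+96)%997=339 h(81,24)=(81*31+24)%997=541 h(21,79)=(21*31+79)%997=730 h(45,85)=(45*31+85)%997=483 -> [339, 541, 730, 483]
  L2: h(339,541)=(339*31+541)%997=83 h(730,483)=(730*31+483)%997=182 -> [83, 182]
  L3: h(83,182)=(83*31+182)%997=761 -> [761]
  root = 761 == target 761  ** MATCH **
Candidate D produces the target root.

Answer: D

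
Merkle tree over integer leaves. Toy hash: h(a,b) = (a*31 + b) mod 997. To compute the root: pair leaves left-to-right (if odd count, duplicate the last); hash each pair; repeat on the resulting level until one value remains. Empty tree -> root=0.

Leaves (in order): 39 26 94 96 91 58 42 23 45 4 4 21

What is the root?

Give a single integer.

Answer: 785

Derivation:
L0: [39, 26, 94, 96, 91, 58, 42, 23, 45, 4, 4, 21]
L1: h(39,26)=(39*31+26)%997=238 h(94,96)=(94*31+96)%997=19 h(91,58)=(91*31+58)%997=885 h(42,23)=(42*31+23)%997=328 h(45,4)=(45*31+4)%997=402 h(4,21)=(4*31+21)%997=145 -> [238, 19, 885, 328, 402, 145]
L2: h(238,19)=(238*31+19)%997=418 h(885,328)=(885*31+328)%997=844 h(402,145)=(402*31+145)%997=643 -> [418, 844, 643]
L3: h(418,844)=(418*31+844)%997=841 h(643,643)=(643*31+643)%997=636 -> [841, 636]
L4: h(841,636)=(841*31+636)%997=785 -> [785]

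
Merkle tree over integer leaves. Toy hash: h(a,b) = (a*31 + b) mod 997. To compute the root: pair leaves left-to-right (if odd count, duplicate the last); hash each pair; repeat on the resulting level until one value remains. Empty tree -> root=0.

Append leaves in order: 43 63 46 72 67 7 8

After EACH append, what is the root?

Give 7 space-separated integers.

After append 43 (leaves=[43]):
  L0: [43]
  root=43
After append 63 (leaves=[43, 63]):
  L0: [43, 63]
  L1: h(43,63)=(43*31+63)%997=399 -> [399]
  root=399
After append 46 (leaves=[43, 63, 46]):
  L0: [43, 63, 46]
  L1: h(43,63)=(43*31+63)%997=399 h(46,46)=(46*31+46)%997=475 -> [399, 475]
  L2: h(399,475)=(399*31+475)%997=880 -> [880]
  root=880
After append 72 (leaves=[43, 63, 46, 72]):
  L0: [43, 63, 46, 72]
  L1: h(43,63)=(43*31+63)%997=399 h(46,72)=(46*31+72)%997=501 -> [399, 501]
  L2: h(399,501)=(399*31+501)%997=906 -> [906]
  root=906
After append 67 (leaves=[43, 63, 46, 72, 67]):
  L0: [43, 63, 46, 72, 67]
  L1: h(43,63)=(43*31+63)%997=399 h(46,72)=(46*31+72)%997=501 h(67,67)=(67*31+67)%997=150 -> [399, 501, 150]
  L2: h(399,501)=(399*31+501)%997=906 h(150,150)=(150*31+150)%997=812 -> [906, 812]
  L3: h(906,812)=(906*31+812)%997=982 -> [982]
  root=982
After append 7 (leaves=[43, 63, 46, 72, 67, 7]):
  L0: [43, 63, 46, 72, 67, 7]
  L1: h(43,63)=(43*31+63)%997=399 h(46,72)=(46*31+72)%997=501 h(67,7)=(67*31+7)%997=90 -> [399, 501, 90]
  L2: h(399,501)=(399*31+501)%997=906 h(90,90)=(90*31+90)%997=886 -> [906, 886]
  L3: h(906,886)=(906*31+886)%997=59 -> [59]
  root=59
After append 8 (leaves=[43, 63, 46, 72, 67, 7, 8]):
  L0: [43, 63, 46, 72, 67, 7, 8]
  L1: h(43,63)=(43*31+63)%997=399 h(46,72)=(46*31+72)%997=501 h(67,7)=(67*31+7)%997=90 h(8,8)=(8*31+8)%997=256 -> [399, 501, 90, 256]
  L2: h(399,501)=(399*31+501)%997=906 h(90,256)=(90*31+256)%997=55 -> [906, 55]
  L3: h(906,55)=(906*31+55)%997=225 -> [225]
  root=225

Answer: 43 399 880 906 982 59 225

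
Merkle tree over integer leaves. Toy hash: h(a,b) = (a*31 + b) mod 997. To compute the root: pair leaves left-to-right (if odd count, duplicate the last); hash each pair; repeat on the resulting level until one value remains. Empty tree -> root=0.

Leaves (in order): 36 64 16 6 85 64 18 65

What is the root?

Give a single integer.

L0: [36, 64, 16, 6, 85, 64, 18, 65]
L1: h(36,64)=(36*31+64)%997=183 h(16,6)=(16*31+6)%997=502 h(85,64)=(85*31+64)%997=705 h(18,65)=(18*31+65)%997=623 -> [183, 502, 705, 623]
L2: h(183,502)=(183*31+502)%997=193 h(705,623)=(705*31+623)%997=544 -> [193, 544]
L3: h(193,544)=(193*31+544)%997=545 -> [545]

Answer: 545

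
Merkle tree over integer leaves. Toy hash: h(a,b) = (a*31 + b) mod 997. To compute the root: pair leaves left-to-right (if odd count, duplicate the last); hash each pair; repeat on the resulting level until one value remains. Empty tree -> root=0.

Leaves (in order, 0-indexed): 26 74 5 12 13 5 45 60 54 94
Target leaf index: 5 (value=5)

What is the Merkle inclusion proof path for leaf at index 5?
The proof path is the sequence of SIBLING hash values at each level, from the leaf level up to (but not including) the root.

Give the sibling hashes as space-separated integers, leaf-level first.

L0 (leaves): [26, 74, 5, 12, 13, 5, 45, 60, 54, 94], target index=5
L1: h(26,74)=(26*31+74)%997=880 [pair 0] h(5,12)=(5*31+12)%997=167 [pair 1] h(13,5)=(13*31+5)%997=408 [pair 2] h(45,60)=(45*31+60)%997=458 [pair 3] h(54,94)=(54*31+94)%997=771 [pair 4] -> [880, 167, 408, 458, 771]
  Sibling for proof at L0: 13
L2: h(880,167)=(880*31+167)%997=528 [pair 0] h(408,458)=(408*31+458)%997=145 [pair 1] h(771,771)=(771*31+771)%997=744 [pair 2] -> [528, 145, 744]
  Sibling for proof at L1: 458
L3: h(528,145)=(528*31+145)%997=561 [pair 0] h(744,744)=(744*31+744)%997=877 [pair 1] -> [561, 877]
  Sibling for proof at L2: 528
L4: h(561,877)=(561*31+877)%997=322 [pair 0] -> [322]
  Sibling for proof at L3: 877
Root: 322
Proof path (sibling hashes from leaf to root): [13, 458, 528, 877]

Answer: 13 458 528 877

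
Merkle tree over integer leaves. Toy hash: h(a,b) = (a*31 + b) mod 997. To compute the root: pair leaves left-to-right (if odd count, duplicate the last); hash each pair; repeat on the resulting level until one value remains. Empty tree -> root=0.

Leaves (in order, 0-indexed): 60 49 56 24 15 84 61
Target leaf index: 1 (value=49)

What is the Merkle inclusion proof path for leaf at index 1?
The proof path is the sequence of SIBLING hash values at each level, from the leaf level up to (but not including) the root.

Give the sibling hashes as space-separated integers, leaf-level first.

L0 (leaves): [60, 49, 56, 24, 15, 84, 61], target index=1
L1: h(60,49)=(60*31+49)%997=912 [pair 0] h(56,24)=(56*31+24)%997=763 [pair 1] h(15,84)=(15*31+84)%997=549 [pair 2] h(61,61)=(61*31+61)%997=955 [pair 3] -> [912, 763, 549, 955]
  Sibling for proof at L0: 60
L2: h(912,763)=(912*31+763)%997=122 [pair 0] h(549,955)=(549*31+955)%997=28 [pair 1] -> [122, 28]
  Sibling for proof at L1: 763
L3: h(122,28)=(122*31+28)%997=819 [pair 0] -> [819]
  Sibling for proof at L2: 28
Root: 819
Proof path (sibling hashes from leaf to root): [60, 763, 28]

Answer: 60 763 28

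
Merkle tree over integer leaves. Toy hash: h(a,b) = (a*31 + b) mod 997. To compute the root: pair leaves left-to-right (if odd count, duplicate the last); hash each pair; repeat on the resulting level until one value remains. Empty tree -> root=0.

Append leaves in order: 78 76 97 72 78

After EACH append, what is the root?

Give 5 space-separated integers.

Answer: 78 500 658 633 792

Derivation:
After append 78 (leaves=[78]):
  L0: [78]
  root=78
After append 76 (leaves=[78, 76]):
  L0: [78, 76]
  L1: h(78,76)=(78*31+76)%997=500 -> [500]
  root=500
After append 97 (leaves=[78, 76, 97]):
  L0: [78, 76, 97]
  L1: h(78,76)=(78*31+76)%997=500 h(97,97)=(97*31+97)%997=113 -> [500, 113]
  L2: h(500,113)=(500*31+113)%997=658 -> [658]
  root=658
After append 72 (leaves=[78, 76, 97, 72]):
  L0: [78, 76, 97, 72]
  L1: h(78,76)=(78*31+76)%997=500 h(97,72)=(97*31+72)%997=88 -> [500, 88]
  L2: h(500,88)=(500*31+88)%997=633 -> [633]
  root=633
After append 78 (leaves=[78, 76, 97, 72, 78]):
  L0: [78, 76, 97, 72, 78]
  L1: h(78,76)=(78*31+76)%997=500 h(97,72)=(97*31+72)%997=88 h(78,78)=(78*31+78)%997=502 -> [500, 88, 502]
  L2: h(500,88)=(500*31+88)%997=633 h(502,502)=(502*31+502)%997=112 -> [633, 112]
  L3: h(633,112)=(633*31+112)%997=792 -> [792]
  root=792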